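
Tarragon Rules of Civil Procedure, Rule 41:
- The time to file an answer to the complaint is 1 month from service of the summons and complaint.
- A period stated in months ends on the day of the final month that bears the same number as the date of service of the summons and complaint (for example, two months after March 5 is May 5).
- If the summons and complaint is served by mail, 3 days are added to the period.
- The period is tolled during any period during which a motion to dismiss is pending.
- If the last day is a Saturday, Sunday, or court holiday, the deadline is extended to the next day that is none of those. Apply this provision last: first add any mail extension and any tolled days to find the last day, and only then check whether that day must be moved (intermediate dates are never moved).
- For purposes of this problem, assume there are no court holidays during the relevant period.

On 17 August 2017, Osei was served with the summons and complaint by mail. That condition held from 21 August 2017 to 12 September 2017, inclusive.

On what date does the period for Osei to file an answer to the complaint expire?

1 month after 17 August 2017 is September 17, 2017.
Service was by mail, adding 3 days: September 17, 2017 + 3 days = September 20, 2017.
From August 21, 2017 through September 12, 2017 inclusive is 23 days; tolling adds 23 days: September 20, 2017 + 23 days = October 13, 2017.
October 13, 2017 is a Friday and not a court holiday, so no extension applies.

October 13, 2017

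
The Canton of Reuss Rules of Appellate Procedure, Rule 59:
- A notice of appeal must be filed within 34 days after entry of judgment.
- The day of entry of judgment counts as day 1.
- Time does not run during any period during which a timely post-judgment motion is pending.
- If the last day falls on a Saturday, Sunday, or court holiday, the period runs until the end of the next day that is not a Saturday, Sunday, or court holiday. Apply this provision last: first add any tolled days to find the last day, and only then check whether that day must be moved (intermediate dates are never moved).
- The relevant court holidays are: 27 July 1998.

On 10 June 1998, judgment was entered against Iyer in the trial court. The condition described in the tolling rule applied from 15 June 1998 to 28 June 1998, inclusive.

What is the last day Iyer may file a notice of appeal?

Counting 10 June 1998 as day 1, day 34 is July 13, 1998.
From June 15, 1998 through June 28, 1998 inclusive is 14 days; tolling adds 14 days: July 13, 1998 + 14 days = July 27, 1998.
July 27, 1998 is a listed holiday. The next qualifying day is July 28, 1998.

July 28, 1998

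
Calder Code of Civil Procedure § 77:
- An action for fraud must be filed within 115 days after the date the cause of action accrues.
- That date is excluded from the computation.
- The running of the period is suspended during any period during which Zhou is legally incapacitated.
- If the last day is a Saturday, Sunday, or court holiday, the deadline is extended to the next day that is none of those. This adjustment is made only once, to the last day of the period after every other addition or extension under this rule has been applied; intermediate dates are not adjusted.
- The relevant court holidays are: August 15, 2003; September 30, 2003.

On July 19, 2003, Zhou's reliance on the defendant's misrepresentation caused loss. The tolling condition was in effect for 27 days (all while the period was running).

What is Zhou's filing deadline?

December 8, 2003

115 days after July 19, 2003 is November 11, 2003.
Tolling adds 27 days: November 11, 2003 + 27 days = December 8, 2003.
December 8, 2003 is a Monday and not a court holiday, so no extension applies.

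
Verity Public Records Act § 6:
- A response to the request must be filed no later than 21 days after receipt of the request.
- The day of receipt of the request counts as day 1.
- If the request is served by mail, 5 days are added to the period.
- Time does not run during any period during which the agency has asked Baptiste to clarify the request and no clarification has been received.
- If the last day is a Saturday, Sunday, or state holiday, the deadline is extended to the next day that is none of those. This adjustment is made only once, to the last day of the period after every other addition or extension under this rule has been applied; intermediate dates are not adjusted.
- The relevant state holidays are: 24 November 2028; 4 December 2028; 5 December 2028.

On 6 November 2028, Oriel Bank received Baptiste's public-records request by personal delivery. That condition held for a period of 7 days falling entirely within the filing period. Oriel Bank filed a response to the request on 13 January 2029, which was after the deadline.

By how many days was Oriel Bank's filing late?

38 days

Counting 6 November 2028 as day 1, day 21 is November 26, 2028.
Service was not by mail, so no mail extension applies.
Tolling adds 7 days: November 26, 2028 + 7 days = December 3, 2028.
December 3, 2028 is Sunday; December 4, 2028 is a listed holiday; December 5, 2028 is a listed holiday. The next qualifying day is December 6, 2028.
The deadline is December 6, 2028; from December 6, 2028 to January 13, 2029 is 38 days.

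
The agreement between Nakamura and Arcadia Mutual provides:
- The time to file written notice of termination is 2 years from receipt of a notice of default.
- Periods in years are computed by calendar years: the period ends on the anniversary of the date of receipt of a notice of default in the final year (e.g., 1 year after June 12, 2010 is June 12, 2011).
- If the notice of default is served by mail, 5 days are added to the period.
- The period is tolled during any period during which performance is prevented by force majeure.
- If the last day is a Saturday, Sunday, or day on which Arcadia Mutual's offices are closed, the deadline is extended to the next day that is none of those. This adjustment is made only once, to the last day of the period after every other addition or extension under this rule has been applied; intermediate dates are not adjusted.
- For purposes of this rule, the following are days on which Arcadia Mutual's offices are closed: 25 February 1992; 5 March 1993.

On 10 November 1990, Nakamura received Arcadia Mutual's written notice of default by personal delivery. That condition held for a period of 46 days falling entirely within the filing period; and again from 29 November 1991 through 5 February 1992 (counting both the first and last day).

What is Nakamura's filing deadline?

2 years after 10 November 1990 is November 10, 1992.
Service was not by mail, so no mail extension applies.
Tolling adds 46 days: November 10, 1992 + 46 days = December 26, 1992.
From November 29, 1991 through February 5, 1992 inclusive is 69 days; tolling adds 69 days: December 26, 1992 + 69 days = March 5, 1993.
March 5, 1993 is a listed holiday; March 6, 1993 is Saturday; March 7, 1993 is Sunday. The next qualifying day is March 8, 1993.

March 8, 1993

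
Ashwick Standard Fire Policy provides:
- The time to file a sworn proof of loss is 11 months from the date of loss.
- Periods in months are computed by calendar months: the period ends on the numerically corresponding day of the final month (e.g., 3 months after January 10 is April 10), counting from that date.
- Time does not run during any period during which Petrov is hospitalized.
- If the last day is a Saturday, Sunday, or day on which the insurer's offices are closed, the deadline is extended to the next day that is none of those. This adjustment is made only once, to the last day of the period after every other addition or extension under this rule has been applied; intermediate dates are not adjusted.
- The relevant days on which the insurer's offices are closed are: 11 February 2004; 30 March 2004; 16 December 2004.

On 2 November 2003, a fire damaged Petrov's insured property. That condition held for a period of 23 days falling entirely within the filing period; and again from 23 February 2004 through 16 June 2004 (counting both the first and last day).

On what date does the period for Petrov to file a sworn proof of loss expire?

11 months after 2 November 2003 is October 2, 2004.
Tolling adds 23 days: October 2, 2004 + 23 days = October 25, 2004.
From February 23, 2004 through June 16, 2004 inclusive is 115 days; tolling adds 115 days: October 25, 2004 + 115 days = February 17, 2005.
February 17, 2005 is a Thursday and not a day on which the insurer's offices are closed, so no extension applies.

February 17, 2005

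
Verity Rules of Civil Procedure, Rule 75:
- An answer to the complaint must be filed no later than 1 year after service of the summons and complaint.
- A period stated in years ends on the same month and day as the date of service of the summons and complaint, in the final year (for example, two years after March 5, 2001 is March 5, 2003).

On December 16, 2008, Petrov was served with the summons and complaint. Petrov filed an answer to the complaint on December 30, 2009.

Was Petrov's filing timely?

No

1 year after December 16, 2008 is December 16, 2009.
The deadline is December 16, 2009; the filing on December 30, 2009 is after that date.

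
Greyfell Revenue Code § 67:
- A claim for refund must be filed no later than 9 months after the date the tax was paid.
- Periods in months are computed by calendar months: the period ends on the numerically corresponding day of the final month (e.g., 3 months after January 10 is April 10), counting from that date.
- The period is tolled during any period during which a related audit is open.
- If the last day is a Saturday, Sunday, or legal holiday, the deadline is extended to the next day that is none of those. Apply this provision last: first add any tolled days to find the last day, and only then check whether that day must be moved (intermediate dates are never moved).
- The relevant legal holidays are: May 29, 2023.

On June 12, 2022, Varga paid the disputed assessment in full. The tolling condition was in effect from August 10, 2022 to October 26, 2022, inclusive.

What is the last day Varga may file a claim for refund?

9 months after June 12, 2022 is March 12, 2023.
From August 10, 2022 through October 26, 2022 inclusive is 78 days; tolling adds 78 days: March 12, 2023 + 78 days = May 29, 2023.
May 29, 2023 is a listed holiday. The next qualifying day is May 30, 2023.

May 30, 2023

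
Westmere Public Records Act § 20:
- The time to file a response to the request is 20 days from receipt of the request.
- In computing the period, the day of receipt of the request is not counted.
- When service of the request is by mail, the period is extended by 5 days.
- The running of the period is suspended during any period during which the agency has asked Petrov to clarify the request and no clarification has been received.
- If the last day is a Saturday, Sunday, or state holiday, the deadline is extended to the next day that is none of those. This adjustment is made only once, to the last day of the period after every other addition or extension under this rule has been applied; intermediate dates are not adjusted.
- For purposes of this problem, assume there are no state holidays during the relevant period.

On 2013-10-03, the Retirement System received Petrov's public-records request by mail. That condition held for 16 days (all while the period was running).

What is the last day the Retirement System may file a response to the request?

November 13, 2013

20 days after 2013-10-03 is October 23, 2013.
Service was by mail, adding 5 days: October 23, 2013 + 5 days = October 28, 2013.
Tolling adds 16 days: October 28, 2013 + 16 days = November 13, 2013.
November 13, 2013 is a Wednesday and not a state holiday, so no extension applies.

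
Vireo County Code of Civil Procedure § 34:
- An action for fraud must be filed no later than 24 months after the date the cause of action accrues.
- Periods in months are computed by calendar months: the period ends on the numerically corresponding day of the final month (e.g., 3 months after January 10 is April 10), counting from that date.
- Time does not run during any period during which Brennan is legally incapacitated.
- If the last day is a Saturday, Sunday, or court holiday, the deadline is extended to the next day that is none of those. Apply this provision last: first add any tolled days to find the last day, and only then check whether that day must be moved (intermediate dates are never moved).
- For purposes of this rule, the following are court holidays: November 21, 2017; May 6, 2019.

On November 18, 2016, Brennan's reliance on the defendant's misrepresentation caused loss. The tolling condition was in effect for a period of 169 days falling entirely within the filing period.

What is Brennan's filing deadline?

May 7, 2019

24 months after November 18, 2016 is November 18, 2018.
Tolling adds 169 days: November 18, 2018 + 169 days = May 6, 2019.
May 6, 2019 is a listed holiday. The next qualifying day is May 7, 2019.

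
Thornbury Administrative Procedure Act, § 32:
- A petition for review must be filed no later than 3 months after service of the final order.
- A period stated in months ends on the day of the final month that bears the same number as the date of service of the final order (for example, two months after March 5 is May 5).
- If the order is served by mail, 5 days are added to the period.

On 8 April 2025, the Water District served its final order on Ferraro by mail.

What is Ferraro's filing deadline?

3 months after 8 April 2025 is July 8, 2025.
Service was by mail, adding 5 days: July 8, 2025 + 5 days = July 13, 2025.

July 13, 2025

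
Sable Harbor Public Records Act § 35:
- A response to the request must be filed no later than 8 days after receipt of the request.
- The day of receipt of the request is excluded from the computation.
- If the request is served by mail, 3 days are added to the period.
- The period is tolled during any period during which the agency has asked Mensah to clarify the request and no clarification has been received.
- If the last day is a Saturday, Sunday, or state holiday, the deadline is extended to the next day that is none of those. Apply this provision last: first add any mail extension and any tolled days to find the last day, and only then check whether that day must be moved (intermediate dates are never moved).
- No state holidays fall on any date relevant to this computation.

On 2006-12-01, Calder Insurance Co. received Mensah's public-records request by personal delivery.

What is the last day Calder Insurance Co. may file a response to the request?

8 days after 2006-12-01 is December 9, 2006.
Service was not by mail, so no mail extension applies.
December 9, 2006 is Saturday; December 10, 2006 is Sunday. The next qualifying day is December 11, 2006.

December 11, 2006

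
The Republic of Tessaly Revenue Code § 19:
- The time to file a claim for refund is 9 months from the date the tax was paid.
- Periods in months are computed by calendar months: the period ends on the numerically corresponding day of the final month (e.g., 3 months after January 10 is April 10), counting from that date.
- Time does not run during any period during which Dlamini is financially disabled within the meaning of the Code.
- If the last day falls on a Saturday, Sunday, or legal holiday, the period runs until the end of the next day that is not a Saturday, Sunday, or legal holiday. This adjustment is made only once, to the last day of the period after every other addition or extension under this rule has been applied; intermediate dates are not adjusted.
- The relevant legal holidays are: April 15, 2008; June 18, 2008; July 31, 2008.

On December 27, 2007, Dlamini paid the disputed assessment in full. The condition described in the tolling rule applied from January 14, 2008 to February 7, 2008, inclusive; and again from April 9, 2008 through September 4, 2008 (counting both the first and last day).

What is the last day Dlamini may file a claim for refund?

9 months after December 27, 2007 is September 27, 2008.
From January 14, 2008 through February 7, 2008 inclusive is 25 days; tolling adds 25 days: September 27, 2008 + 25 days = October 22, 2008.
From April 9, 2008 through September 4, 2008 inclusive is 149 days; tolling adds 149 days: October 22, 2008 + 149 days = March 20, 2009.
March 20, 2009 is a Friday and not a legal holiday, so no extension applies.

March 20, 2009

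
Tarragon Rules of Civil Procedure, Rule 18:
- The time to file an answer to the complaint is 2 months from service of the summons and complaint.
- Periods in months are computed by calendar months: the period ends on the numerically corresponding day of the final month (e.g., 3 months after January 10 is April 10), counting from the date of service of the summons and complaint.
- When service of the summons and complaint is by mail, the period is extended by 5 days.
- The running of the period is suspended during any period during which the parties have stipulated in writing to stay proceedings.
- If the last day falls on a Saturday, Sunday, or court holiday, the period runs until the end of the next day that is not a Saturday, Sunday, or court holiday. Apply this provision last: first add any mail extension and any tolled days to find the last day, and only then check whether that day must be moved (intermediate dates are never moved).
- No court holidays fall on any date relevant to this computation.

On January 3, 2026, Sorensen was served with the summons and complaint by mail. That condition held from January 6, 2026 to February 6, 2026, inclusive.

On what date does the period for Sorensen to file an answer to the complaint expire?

2 months after January 3, 2026 is March 3, 2026.
Service was by mail, adding 5 days: March 3, 2026 + 5 days = March 8, 2026.
From January 6, 2026 through February 6, 2026 inclusive is 32 days; tolling adds 32 days: March 8, 2026 + 32 days = April 9, 2026.
April 9, 2026 is a Thursday and not a court holiday, so no extension applies.

April 9, 2026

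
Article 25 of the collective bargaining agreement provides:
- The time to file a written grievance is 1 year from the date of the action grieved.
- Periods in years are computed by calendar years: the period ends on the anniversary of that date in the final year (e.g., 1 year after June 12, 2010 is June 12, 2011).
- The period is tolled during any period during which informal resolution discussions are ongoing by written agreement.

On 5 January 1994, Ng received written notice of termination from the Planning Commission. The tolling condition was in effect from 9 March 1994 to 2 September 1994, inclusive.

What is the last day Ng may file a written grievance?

July 2, 1995

1 year after 5 January 1994 is January 5, 1995.
From March 9, 1994 through September 2, 1994 inclusive is 178 days; tolling adds 178 days: January 5, 1995 + 178 days = July 2, 1995.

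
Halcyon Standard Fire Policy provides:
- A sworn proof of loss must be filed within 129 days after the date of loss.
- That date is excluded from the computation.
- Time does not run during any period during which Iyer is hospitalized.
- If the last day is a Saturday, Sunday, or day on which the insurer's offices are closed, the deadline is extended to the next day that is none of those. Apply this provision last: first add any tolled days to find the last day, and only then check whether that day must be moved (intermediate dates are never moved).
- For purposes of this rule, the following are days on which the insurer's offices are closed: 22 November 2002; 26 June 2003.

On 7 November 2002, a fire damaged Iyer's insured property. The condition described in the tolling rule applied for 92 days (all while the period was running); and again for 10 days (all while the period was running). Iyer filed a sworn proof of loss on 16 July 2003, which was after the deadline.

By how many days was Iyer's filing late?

19 days

129 days after 7 November 2002 is March 16, 2003.
Tolling adds 92 days: March 16, 2003 + 92 days = June 16, 2003.
Tolling adds 10 days: June 16, 2003 + 10 days = June 26, 2003.
June 26, 2003 is a listed holiday. The next qualifying day is June 27, 2003.
The deadline is June 27, 2003; from June 27, 2003 to July 16, 2003 is 19 days.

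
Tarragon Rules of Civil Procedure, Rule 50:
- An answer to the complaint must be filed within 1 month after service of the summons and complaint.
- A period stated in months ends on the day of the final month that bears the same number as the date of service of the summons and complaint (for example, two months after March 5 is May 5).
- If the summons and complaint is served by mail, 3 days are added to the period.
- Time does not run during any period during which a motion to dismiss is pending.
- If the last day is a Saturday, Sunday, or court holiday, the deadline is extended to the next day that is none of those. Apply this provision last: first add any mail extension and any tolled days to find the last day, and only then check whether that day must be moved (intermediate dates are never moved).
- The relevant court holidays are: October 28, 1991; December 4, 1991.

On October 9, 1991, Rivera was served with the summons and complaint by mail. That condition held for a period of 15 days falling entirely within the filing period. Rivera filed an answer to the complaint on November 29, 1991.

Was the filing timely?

No

1 month after October 9, 1991 is November 9, 1991.
Service was by mail, adding 3 days: November 9, 1991 + 3 days = November 12, 1991.
Tolling adds 15 days: November 12, 1991 + 15 days = November 27, 1991.
November 27, 1991 is a Wednesday and not a court holiday, so no extension applies.
The deadline is November 27, 1991; the filing on November 29, 1991 is after that date.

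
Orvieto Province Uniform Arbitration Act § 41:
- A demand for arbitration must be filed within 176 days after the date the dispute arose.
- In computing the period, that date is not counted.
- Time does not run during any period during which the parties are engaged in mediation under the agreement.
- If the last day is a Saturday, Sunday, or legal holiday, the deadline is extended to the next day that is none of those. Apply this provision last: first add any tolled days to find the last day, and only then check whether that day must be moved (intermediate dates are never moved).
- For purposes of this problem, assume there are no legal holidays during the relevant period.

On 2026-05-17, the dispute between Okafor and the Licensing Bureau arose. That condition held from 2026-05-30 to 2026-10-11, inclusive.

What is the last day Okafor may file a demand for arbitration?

March 24, 2027

176 days after 2026-05-17 is November 9, 2026.
From May 30, 2026 through October 11, 2026 inclusive is 135 days; tolling adds 135 days: November 9, 2026 + 135 days = March 24, 2027.
March 24, 2027 is a Wednesday and not a legal holiday, so no extension applies.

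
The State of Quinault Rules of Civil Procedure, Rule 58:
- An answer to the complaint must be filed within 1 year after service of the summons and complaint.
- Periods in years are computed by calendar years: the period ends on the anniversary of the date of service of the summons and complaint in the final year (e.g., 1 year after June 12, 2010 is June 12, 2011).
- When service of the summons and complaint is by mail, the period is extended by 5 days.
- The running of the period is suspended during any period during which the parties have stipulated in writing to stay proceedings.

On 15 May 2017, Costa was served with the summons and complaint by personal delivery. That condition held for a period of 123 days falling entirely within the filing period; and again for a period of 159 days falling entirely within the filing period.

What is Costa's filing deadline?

1 year after 15 May 2017 is May 15, 2018.
Service was not by mail, so no mail extension applies.
Tolling adds 123 days: May 15, 2018 + 123 days = September 15, 2018.
Tolling adds 159 days: September 15, 2018 + 159 days = February 21, 2019.

February 21, 2019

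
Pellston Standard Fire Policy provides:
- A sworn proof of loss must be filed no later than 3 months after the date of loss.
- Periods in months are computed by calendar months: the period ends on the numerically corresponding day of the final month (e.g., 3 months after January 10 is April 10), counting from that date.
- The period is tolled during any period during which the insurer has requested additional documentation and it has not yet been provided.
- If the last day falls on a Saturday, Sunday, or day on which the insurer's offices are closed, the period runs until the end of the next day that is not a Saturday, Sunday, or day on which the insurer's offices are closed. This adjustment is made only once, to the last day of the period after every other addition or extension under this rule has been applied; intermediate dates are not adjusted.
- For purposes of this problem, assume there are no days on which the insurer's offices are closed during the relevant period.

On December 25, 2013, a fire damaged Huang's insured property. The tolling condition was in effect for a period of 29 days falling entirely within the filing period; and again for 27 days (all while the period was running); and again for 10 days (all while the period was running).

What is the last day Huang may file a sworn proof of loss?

3 months after December 25, 2013 is March 25, 2014.
Tolling adds 29 days: March 25, 2014 + 29 days = April 23, 2014.
Tolling adds 27 days: April 23, 2014 + 27 days = May 20, 2014.
Tolling adds 10 days: May 20, 2014 + 10 days = May 30, 2014.
May 30, 2014 is a Friday and not a day on which the insurer's offices are closed, so no extension applies.

May 30, 2014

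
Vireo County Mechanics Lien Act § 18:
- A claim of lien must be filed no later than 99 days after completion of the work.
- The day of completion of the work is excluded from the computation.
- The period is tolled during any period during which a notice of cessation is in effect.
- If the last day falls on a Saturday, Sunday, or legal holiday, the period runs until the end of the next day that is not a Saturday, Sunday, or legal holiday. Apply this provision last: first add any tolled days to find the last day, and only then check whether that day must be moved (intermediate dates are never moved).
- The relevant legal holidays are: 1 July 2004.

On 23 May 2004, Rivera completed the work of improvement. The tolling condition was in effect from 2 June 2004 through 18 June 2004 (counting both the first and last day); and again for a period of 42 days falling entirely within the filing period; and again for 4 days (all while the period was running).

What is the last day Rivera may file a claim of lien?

99 days after 23 May 2004 is August 30, 2004.
From June 2, 2004 through June 18, 2004 inclusive is 17 days; tolling adds 17 days: August 30, 2004 + 17 days = September 16, 2004.
Tolling adds 42 days: September 16, 2004 + 42 days = October 28, 2004.
Tolling adds 4 days: October 28, 2004 + 4 days = November 1, 2004.
November 1, 2004 is a Monday and not a legal holiday, so no extension applies.

November 1, 2004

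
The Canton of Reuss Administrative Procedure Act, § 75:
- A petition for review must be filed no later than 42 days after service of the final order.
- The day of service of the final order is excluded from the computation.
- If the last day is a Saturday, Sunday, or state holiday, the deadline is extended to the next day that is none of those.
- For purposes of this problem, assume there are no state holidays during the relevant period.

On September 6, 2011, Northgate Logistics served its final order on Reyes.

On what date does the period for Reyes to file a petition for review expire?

42 days after September 6, 2011 is October 18, 2011.
October 18, 2011 is a Tuesday and not a state holiday, so no extension applies.

October 18, 2011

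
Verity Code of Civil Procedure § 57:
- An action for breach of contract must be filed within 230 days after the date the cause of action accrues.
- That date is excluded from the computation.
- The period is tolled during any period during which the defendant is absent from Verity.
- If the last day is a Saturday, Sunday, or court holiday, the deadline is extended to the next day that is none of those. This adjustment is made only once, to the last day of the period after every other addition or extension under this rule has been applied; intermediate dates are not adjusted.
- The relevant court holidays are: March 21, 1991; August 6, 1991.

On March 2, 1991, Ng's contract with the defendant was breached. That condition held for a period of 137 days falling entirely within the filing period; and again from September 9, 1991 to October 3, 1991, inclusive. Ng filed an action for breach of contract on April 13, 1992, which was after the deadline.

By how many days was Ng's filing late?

230 days after March 2, 1991 is October 18, 1991.
Tolling adds 137 days: October 18, 1991 + 137 days = March 3, 1992.
From September 9, 1991 through October 3, 1991 inclusive is 25 days; tolling adds 25 days: March 3, 1992 + 25 days = March 28, 1992.
March 28, 1992 is Saturday; March 29, 1992 is Sunday. The next qualifying day is March 30, 1992.
The deadline is March 30, 1992; from March 30, 1992 to April 13, 1992 is 14 days.

14 days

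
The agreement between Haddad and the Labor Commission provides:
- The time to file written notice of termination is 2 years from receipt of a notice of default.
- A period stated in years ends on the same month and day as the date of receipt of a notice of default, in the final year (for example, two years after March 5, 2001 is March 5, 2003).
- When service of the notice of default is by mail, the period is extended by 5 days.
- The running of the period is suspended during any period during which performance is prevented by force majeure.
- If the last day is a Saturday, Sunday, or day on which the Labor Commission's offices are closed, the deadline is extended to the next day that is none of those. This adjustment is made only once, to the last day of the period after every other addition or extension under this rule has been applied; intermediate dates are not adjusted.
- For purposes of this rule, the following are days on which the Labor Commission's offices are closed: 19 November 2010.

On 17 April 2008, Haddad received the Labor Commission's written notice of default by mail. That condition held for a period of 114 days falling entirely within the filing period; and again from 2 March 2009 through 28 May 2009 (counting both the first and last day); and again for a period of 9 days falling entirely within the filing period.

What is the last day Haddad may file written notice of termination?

November 22, 2010

2 years after 17 April 2008 is April 17, 2010.
Service was by mail, adding 5 days: April 17, 2010 + 5 days = April 22, 2010.
Tolling adds 114 days: April 22, 2010 + 114 days = August 14, 2010.
From March 2, 2009 through May 28, 2009 inclusive is 88 days; tolling adds 88 days: August 14, 2010 + 88 days = November 10, 2010.
Tolling adds 9 days: November 10, 2010 + 9 days = November 19, 2010.
November 19, 2010 is a listed holiday; November 20, 2010 is Saturday; November 21, 2010 is Sunday. The next qualifying day is November 22, 2010.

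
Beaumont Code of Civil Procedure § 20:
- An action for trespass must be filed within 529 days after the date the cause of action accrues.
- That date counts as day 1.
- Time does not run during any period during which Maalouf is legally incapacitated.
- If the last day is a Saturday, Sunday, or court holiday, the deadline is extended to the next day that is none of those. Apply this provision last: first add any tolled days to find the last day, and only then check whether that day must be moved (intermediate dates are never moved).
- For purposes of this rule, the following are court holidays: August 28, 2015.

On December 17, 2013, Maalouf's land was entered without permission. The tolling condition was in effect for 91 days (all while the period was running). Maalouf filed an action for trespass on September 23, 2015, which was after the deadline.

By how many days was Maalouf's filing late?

23 days

Counting December 17, 2013 as day 1, day 529 is May 29, 2015.
Tolling adds 91 days: May 29, 2015 + 91 days = August 28, 2015.
August 28, 2015 is a listed holiday; August 29, 2015 is Saturday; August 30, 2015 is Sunday. The next qualifying day is August 31, 2015.
The deadline is August 31, 2015; from August 31, 2015 to September 23, 2015 is 23 days.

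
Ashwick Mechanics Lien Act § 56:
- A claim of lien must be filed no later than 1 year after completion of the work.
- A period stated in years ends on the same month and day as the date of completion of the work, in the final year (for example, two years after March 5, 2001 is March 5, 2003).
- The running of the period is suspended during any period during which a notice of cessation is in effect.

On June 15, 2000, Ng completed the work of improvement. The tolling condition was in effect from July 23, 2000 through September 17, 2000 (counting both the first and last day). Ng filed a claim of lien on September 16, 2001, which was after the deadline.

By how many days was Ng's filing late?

36 days

1 year after June 15, 2000 is June 15, 2001.
From July 23, 2000 through September 17, 2000 inclusive is 57 days; tolling adds 57 days: June 15, 2001 + 57 days = August 11, 2001.
The deadline is August 11, 2001; from August 11, 2001 to September 16, 2001 is 36 days.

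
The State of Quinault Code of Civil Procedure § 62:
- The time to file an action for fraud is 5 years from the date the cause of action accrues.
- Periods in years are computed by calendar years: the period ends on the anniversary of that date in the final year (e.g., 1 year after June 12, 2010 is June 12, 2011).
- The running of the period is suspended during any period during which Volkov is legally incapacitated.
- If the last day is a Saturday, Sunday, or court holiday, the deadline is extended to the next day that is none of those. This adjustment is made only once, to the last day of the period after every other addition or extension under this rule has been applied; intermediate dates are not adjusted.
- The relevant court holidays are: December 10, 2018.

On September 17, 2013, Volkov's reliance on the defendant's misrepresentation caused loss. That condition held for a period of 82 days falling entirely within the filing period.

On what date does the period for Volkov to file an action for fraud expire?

5 years after September 17, 2013 is September 17, 2018.
Tolling adds 82 days: September 17, 2018 + 82 days = December 8, 2018.
December 8, 2018 is Saturday; December 9, 2018 is Sunday; December 10, 2018 is a listed holiday. The next qualifying day is December 11, 2018.

December 11, 2018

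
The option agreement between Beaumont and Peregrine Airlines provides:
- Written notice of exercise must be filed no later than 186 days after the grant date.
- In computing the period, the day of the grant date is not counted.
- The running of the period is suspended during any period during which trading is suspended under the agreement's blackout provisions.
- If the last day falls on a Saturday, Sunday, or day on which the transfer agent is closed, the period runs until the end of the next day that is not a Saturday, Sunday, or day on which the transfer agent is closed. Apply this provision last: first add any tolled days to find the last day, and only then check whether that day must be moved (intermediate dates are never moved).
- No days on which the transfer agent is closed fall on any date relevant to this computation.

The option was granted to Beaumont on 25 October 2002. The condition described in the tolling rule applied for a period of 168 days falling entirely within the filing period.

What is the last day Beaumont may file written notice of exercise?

October 14, 2003

186 days after 25 October 2002 is April 29, 2003.
Tolling adds 168 days: April 29, 2003 + 168 days = October 14, 2003.
October 14, 2003 is a Tuesday and not a day on which the transfer agent is closed, so no extension applies.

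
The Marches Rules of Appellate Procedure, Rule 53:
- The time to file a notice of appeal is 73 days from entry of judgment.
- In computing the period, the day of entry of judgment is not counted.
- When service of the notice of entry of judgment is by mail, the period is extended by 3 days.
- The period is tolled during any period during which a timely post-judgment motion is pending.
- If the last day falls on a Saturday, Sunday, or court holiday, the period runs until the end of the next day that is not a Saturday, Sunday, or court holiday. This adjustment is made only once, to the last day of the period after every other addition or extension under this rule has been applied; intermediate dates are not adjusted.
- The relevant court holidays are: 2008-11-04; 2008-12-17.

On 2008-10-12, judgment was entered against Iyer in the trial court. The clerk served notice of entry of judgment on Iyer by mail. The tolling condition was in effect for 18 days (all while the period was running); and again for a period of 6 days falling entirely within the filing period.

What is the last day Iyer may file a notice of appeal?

73 days after 2008-10-12 is December 24, 2008.
Service was by mail, adding 3 days: December 24, 2008 + 3 days = December 27, 2008.
Tolling adds 18 days: December 27, 2008 + 18 days = January 14, 2009.
Tolling adds 6 days: January 14, 2009 + 6 days = January 20, 2009.
January 20, 2009 is a Tuesday and not a court holiday, so no extension applies.

January 20, 2009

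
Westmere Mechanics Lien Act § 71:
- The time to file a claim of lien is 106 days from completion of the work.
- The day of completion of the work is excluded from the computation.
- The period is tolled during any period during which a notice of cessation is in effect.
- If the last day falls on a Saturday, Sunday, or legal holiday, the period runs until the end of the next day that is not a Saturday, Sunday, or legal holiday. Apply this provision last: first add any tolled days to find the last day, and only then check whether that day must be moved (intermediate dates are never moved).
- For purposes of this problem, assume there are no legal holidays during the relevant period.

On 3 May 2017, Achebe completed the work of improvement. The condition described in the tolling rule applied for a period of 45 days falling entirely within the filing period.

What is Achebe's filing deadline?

October 2, 2017

106 days after 3 May 2017 is August 17, 2017.
Tolling adds 45 days: August 17, 2017 + 45 days = October 1, 2017.
October 1, 2017 is Sunday. The next qualifying day is October 2, 2017.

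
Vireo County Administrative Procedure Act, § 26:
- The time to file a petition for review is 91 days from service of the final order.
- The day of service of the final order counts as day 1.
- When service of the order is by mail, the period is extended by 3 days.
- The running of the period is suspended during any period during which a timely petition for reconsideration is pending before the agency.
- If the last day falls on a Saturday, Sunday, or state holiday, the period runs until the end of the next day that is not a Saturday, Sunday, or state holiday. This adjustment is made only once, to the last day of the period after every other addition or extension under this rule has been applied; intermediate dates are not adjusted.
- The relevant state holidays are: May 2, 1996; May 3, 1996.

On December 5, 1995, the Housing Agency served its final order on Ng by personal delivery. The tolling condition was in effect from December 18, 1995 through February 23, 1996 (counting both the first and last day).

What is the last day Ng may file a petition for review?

May 13, 1996

Counting December 5, 1995 as day 1, day 91 is March 4, 1996.
Service was not by mail, so no mail extension applies.
From December 18, 1995 through February 23, 1996 inclusive is 68 days; tolling adds 68 days: March 4, 1996 + 68 days = May 11, 1996.
May 11, 1996 is Saturday; May 12, 1996 is Sunday. The next qualifying day is May 13, 1996.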